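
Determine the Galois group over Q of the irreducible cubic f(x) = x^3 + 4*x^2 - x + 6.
Gal(K/Q) = S_3 (symmetric group of order 6)

Compute the discriminant of x^3 + (4)*x^2 + (-1)*x + (6): Δ = -2920. Since Δ is not a rational square, the Galois group is not contained in A_3; it must be the full S_3 (irreducibility of the cubic rules out anything smaller).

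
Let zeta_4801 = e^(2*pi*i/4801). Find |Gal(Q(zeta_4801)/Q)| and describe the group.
|Gal(Q(zeta_4801)/Q)| = phi(4801) = 4800; group ≅ (Z/4801Z)^* ≅ Z/4800Z

The n-th cyclotomic polynomial Φ_4801(x) is the minimal polynomial of zeta_4801 over Q and has degree phi(4801) = 4800. So Q(zeta_4801) is a degree-4800 Galois extension with Galois group (Z/4801Z)^*. (Z/4801Z)^* is cyclic since 4801 is an odd prime power (or 4). Hence Gal(Q(zeta_4801)/Q) ≅ Z/4800Z.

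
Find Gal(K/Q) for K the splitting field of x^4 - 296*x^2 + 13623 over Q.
Gal(K/Q) = V_4 (Klein four-group, Z/2Z × Z/2Z)

f factors as (x^2 - 57)(x^2 - 239), so the splitting field is K = Q(sqrt(57), sqrt(239)). The elements 57, 239, 13623 are all non-squares in Q, so sqrt(57) and sqrt(239) generate independent quadratic extensions. Thus [K:Q] = 4 and Gal(K/Q) is generated by the two order-2 automorphisms sqrt(57) ↦ -sqrt(57) and sqrt(239) ↦ -sqrt(239), giving V_4.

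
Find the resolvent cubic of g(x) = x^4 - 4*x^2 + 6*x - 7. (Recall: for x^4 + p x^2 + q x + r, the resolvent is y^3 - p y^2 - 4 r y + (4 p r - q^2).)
h(y) = y^3 + 4*y^2 + 28*y + 76

Identify coefficients: p = -4, q = 6, r = -7.
Plug into h(y) = y^3 - p y^2 - 4 r y + (4 p r - q^2):
  h(y) = y^3 - (-4) y^2 - 4*(-7) y + (4*(-4)*(-7) - (6)^2)
       = y^3 + (4) y^2 + (28) y + (76).
Simplifying: h(y) = y^3 + 4*y^2 + 28*y + 76.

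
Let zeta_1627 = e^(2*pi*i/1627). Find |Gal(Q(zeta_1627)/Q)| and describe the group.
|Gal(Q(zeta_1627)/Q)| = phi(1627) = 1626; group ≅ (Z/1627Z)^* ≅ Z/1626Z

The n-th cyclotomic polynomial Φ_1627(x) is the minimal polynomial of zeta_1627 over Q and has degree phi(1627) = 1626. So Q(zeta_1627) is a degree-1626 Galois extension with Galois group (Z/1627Z)^*. (Z/1627Z)^* is cyclic since 1627 is an odd prime power (or 4). Hence Gal(Q(zeta_1627)/Q) ≅ Z/1626Z.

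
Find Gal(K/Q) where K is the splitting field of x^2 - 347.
Gal(K/Q) = Z/2Z (cyclic of order 2)

x^2 - 347 is irreducible over Q since 347 is not a rational square. The splitting field Q(sqrt(347)) has degree 2 over Q, and its unique nontrivial automorphism is sqrt(347) ↦ -sqrt(347). Hence Gal(Q(sqrt(347))/Q) = Z/2Z.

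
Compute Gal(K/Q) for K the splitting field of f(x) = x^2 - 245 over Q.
Gal(K/Q) = Z/2Z (cyclic of order 2)

x^2 - 245 is irreducible over Q since 245 is not a rational square. The splitting field Q(sqrt(245)) has degree 2 over Q, and its unique nontrivial automorphism is sqrt(245) ↦ -sqrt(245). Hence Gal(Q(sqrt(245))/Q) = Z/2Z.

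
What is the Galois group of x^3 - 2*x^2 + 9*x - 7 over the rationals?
Gal(K/Q) = S_3 (symmetric group of order 6)

Compute the discriminant of x^3 + (-2)*x^2 + (9)*x + (-7): Δ = -1871. Since Δ is not a rational square, the Galois group is not contained in A_3; it must be the full S_3 (irreducibility of the cubic rules out anything smaller).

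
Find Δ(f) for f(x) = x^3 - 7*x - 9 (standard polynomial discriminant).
Δ = -815

For a depressed cubic x^3 + p x + q the discriminant is Δ = -4 p^3 - 27 q^2 = -4*(-7)^3 - 27*(-9)^2 = 1372 - 2187 = -815.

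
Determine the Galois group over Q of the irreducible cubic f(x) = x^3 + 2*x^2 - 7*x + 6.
Gal(K/Q) = S_3 (symmetric group of order 6)

Compute the discriminant of x^3 + (2)*x^2 + (-7)*x + (6): Δ = -1108. Since Δ is not a rational square, the Galois group is not contained in A_3; it must be the full S_3 (irreducibility of the cubic rules out anything smaller).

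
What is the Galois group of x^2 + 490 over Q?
Gal(K/Q) = Z/2Z (cyclic of order 2)

x^2 + 490 is irreducible over Q since -490 is not a rational square. The splitting field Q(sqrt(-490)) has degree 2 over Q, and its unique nontrivial automorphism is sqrt(-490) ↦ -sqrt(-490). Hence Gal(Q(sqrt(-490))/Q) = Z/2Z.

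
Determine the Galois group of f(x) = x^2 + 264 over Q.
Gal(K/Q) = Z/2Z (cyclic of order 2)

x^2 + 264 is irreducible over Q since -264 is not a rational square. The splitting field Q(sqrt(-264)) has degree 2 over Q, and its unique nontrivial automorphism is sqrt(-264) ↦ -sqrt(-264). Hence Gal(Q(sqrt(-264))/Q) = Z/2Z.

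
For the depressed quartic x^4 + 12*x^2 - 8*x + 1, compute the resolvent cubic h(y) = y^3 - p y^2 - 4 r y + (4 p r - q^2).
h(y) = y^3 - 12*y^2 - 4*y - 16

Identify coefficients: p = 12, q = -8, r = 1.
Plug into h(y) = y^3 - p y^2 - 4 r y + (4 p r - q^2):
  h(y) = y^3 - (12) y^2 - 4*(1) y + (4*(12)*(1) - (-8)^2)
       = y^3 + (-12) y^2 + (-4) y + (-16).
Simplifying: h(y) = y^3 - 12*y^2 - 4*y - 16.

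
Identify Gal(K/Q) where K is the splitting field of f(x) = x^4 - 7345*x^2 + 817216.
Gal(K/Q) = Z/2Z (cyclic of order 2)

f factors as (x^2 - 7232)(x^2 - 113), so the splitting field is K = Q(sqrt(7232), sqrt(113)). The squarefree part of 7232 is 113 and the squarefree part of 113 is also 113, so sqrt(7232) and sqrt(113) are both rational multiples of sqrt(113). Hence Q(sqrt(7232)) = Q(sqrt(113)) = Q(sqrt(113)), and the splitting field collapses to a single degree-2 extension with Galois group Z/2Z.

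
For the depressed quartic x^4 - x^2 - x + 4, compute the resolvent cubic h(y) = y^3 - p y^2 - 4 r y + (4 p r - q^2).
h(y) = y^3 + y^2 - 16*y - 17

Identify coefficients: p = -1, q = -1, r = 4.
Plug into h(y) = y^3 - p y^2 - 4 r y + (4 p r - q^2):
  h(y) = y^3 - (-1) y^2 - 4*(4) y + (4*(-1)*(4) - (-1)^2)
       = y^3 + (1) y^2 + (-16) y + (-17).
Simplifying: h(y) = y^3 + y^2 - 16*y - 17.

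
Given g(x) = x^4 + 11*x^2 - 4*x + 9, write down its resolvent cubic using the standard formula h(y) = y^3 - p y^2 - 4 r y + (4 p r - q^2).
h(y) = y^3 - 11*y^2 - 36*y + 380

Identify coefficients: p = 11, q = -4, r = 9.
Plug into h(y) = y^3 - p y^2 - 4 r y + (4 p r - q^2):
  h(y) = y^3 - (11) y^2 - 4*(9) y + (4*(11)*(9) - (-4)^2)
       = y^3 + (-11) y^2 + (-36) y + (380).
Simplifying: h(y) = y^3 - 11*y^2 - 36*y + 380.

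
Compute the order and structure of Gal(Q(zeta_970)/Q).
|Gal(Q(zeta_970)/Q)| = phi(970) = 384; group ≅ (Z/970Z)^* ≅ Z/4Z × Z/96Z

The n-th cyclotomic polynomial Φ_970(x) is the minimal polynomial of zeta_970 over Q and has degree phi(970) = 384. So Q(zeta_970) is a degree-384 Galois extension with Galois group (Z/970Z)^*. By CRT, (Z/970Z)^* ≅ (Z/2Z)^* × (Z/5Z)^* × (Z/97Z)^*. Each prime-power unit group is (Z/2Z)^* ≅ trivial group (order 1); (Z/5Z)^* ≅ Z/4Z; (Z/97Z)^* ≅ Z/96Z. Hence Gal(Q(zeta_970)/Q) ≅ Z/4Z × Z/96Z.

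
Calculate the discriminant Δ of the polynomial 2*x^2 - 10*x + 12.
Δ = 4

For a quadratic a x^2 + b x + c the discriminant is Δ = b^2 - 4ac = (-10)^2 - 4*(2)*(12) = 100 - (96) = 4.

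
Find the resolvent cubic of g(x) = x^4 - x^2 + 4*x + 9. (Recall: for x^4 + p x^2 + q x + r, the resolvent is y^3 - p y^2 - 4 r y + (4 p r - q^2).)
h(y) = y^3 + y^2 - 36*y - 52

Identify coefficients: p = -1, q = 4, r = 9.
Plug into h(y) = y^3 - p y^2 - 4 r y + (4 p r - q^2):
  h(y) = y^3 - (-1) y^2 - 4*(9) y + (4*(-1)*(9) - (4)^2)
       = y^3 + (1) y^2 + (-36) y + (-52).
Simplifying: h(y) = y^3 + y^2 - 36*y - 52.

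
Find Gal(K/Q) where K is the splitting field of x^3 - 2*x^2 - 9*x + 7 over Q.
Gal(K/Q) = S_3 (symmetric group of order 6)

Compute the discriminant of x^3 + (-2)*x^2 + (-9)*x + (7): Δ = 4409. Since Δ is not a rational square, the Galois group is not contained in A_3; it must be the full S_3 (irreducibility of the cubic rules out anything smaller).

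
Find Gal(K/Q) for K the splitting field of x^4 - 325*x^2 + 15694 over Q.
Gal(K/Q) = V_4 (Klein four-group, Z/2Z × Z/2Z)

f factors as (x^2 - 59)(x^2 - 266), so the splitting field is K = Q(sqrt(59), sqrt(266)). The elements 59, 266, 15694 are all non-squares in Q, so sqrt(59) and sqrt(266) generate independent quadratic extensions. Thus [K:Q] = 4 and Gal(K/Q) is generated by the two order-2 automorphisms sqrt(59) ↦ -sqrt(59) and sqrt(266) ↦ -sqrt(266), giving V_4.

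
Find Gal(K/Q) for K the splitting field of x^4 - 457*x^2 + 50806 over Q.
Gal(K/Q) = V_4 (Klein four-group, Z/2Z × Z/2Z)

f factors as (x^2 - 191)(x^2 - 266), so the splitting field is K = Q(sqrt(191), sqrt(266)). The elements 191, 266, 50806 are all non-squares in Q, so sqrt(191) and sqrt(266) generate independent quadratic extensions. Thus [K:Q] = 4 and Gal(K/Q) is generated by the two order-2 automorphisms sqrt(191) ↦ -sqrt(191) and sqrt(266) ↦ -sqrt(266), giving V_4.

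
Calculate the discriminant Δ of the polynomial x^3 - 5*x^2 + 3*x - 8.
Δ = -3451

For x^3 + a x^2 + b x + c the discriminant is Δ = 18 a b c - 4 a^3 c + a^2 b^2 - 4 b^3 - 27 c^2.
Plug a = -5, b = 3, c = -8:
  18*(-5)*(3)*(-8) - 4*(-5)^3*(-8) + (-5)^2*(3)^2 - 4*(3)^3 - 27*(-8)^2
  = 2160 + (-4000) + 225 + (-108) + (-1728)
  = -3451.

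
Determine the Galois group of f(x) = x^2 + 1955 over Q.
Gal(K/Q) = Z/2Z (cyclic of order 2)

x^2 + 1955 is irreducible over Q since -1955 is not a rational square. The splitting field Q(sqrt(-1955)) has degree 2 over Q, and its unique nontrivial automorphism is sqrt(-1955) ↦ -sqrt(-1955). Hence Gal(Q(sqrt(-1955))/Q) = Z/2Z.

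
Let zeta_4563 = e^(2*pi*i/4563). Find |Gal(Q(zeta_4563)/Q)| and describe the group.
|Gal(Q(zeta_4563)/Q)| = phi(4563) = 2808; group ≅ (Z/4563Z)^* ≅ Z/18Z × Z/156Z

The n-th cyclotomic polynomial Φ_4563(x) is the minimal polynomial of zeta_4563 over Q and has degree phi(4563) = 2808. So Q(zeta_4563) is a degree-2808 Galois extension with Galois group (Z/4563Z)^*. By CRT, (Z/4563Z)^* ≅ (Z/27Z)^* × (Z/169Z)^*. Each prime-power unit group is (Z/27Z)^* ≅ Z/18Z; (Z/169Z)^* ≅ Z/156Z. Hence Gal(Q(zeta_4563)/Q) ≅ Z/18Z × Z/156Z.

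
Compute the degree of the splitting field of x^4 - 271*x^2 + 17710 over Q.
[K:Q] = 4

f factors as (x^2 - 110)(x^2 - 161); the splitting field is K = Q(sqrt(110), sqrt(161)). Since 110, 161, and 17710 are all non-squares in Q, the three subfields Q(sqrt(110)), Q(sqrt(161)), Q(sqrt(17710)) are distinct degree-2 extensions, so [K:Q] = 4 (Klein four Galois group).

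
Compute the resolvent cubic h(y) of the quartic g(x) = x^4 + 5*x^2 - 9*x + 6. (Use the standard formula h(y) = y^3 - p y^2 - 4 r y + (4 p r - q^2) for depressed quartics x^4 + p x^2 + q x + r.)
h(y) = y^3 - 5*y^2 - 24*y + 39

Identify coefficients: p = 5, q = -9, r = 6.
Plug into h(y) = y^3 - p y^2 - 4 r y + (4 p r - q^2):
  h(y) = y^3 - (5) y^2 - 4*(6) y + (4*(5)*(6) - (-9)^2)
       = y^3 + (-5) y^2 + (-24) y + (39).
Simplifying: h(y) = y^3 - 5*y^2 - 24*y + 39.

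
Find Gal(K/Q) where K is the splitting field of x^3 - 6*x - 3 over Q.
Gal(K/Q) = S_3 (symmetric group of order 6)

Compute the discriminant of x^3 + (0)*x^2 + (-6)*x + (-3): Δ = 621. Since Δ is not a rational square, the Galois group is not contained in A_3; it must be the full S_3 (irreducibility of the cubic rules out anything smaller).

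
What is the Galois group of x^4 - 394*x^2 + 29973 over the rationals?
Gal(K/Q) = V_4 (Klein four-group, Z/2Z × Z/2Z)

f factors as (x^2 - 291)(x^2 - 103), so the splitting field is K = Q(sqrt(291), sqrt(103)). The elements 291, 103, 29973 are all non-squares in Q, so sqrt(291) and sqrt(103) generate independent quadratic extensions. Thus [K:Q] = 4 and Gal(K/Q) is generated by the two order-2 automorphisms sqrt(291) ↦ -sqrt(291) and sqrt(103) ↦ -sqrt(103), giving V_4.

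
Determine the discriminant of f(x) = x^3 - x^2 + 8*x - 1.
Δ = -1871

For x^3 + a x^2 + b x + c the discriminant is Δ = 18 a b c - 4 a^3 c + a^2 b^2 - 4 b^3 - 27 c^2.
Plug a = -1, b = 8, c = -1:
  18*(-1)*(8)*(-1) - 4*(-1)^3*(-1) + (-1)^2*(8)^2 - 4*(8)^3 - 27*(-1)^2
  = 144 + (-4) + 64 + (-2048) + (-27)
  = -1871.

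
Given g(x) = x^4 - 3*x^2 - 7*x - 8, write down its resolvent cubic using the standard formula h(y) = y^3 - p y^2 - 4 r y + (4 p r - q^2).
h(y) = y^3 + 3*y^2 + 32*y + 47

Identify coefficients: p = -3, q = -7, r = -8.
Plug into h(y) = y^3 - p y^2 - 4 r y + (4 p r - q^2):
  h(y) = y^3 - (-3) y^2 - 4*(-8) y + (4*(-3)*(-8) - (-7)^2)
       = y^3 + (3) y^2 + (32) y + (47).
Simplifying: h(y) = y^3 + 3*y^2 + 32*y + 47.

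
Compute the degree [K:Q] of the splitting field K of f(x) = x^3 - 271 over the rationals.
[K:Q] = 6

x^3 - 271 has one real root r = 271^(1/3) and two complex roots r*zeta_3, r*zeta_3^2 where zeta_3 = e^(2*pi*i/3). The splitting field is Q(r, zeta_3). [Q(r):Q] = 3 and [Q(zeta_3):Q] = 2 with gcd = 1, so [Q(r, zeta_3):Q] = 3 * 2 = 6.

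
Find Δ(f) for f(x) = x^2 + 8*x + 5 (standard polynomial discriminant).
Δ = 44

For a quadratic a x^2 + b x + c the discriminant is Δ = b^2 - 4ac = (8)^2 - 4*(1)*(5) = 64 - (20) = 44.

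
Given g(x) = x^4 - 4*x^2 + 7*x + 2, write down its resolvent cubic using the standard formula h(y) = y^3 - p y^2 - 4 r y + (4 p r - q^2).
h(y) = y^3 + 4*y^2 - 8*y - 81

Identify coefficients: p = -4, q = 7, r = 2.
Plug into h(y) = y^3 - p y^2 - 4 r y + (4 p r - q^2):
  h(y) = y^3 - (-4) y^2 - 4*(2) y + (4*(-4)*(2) - (7)^2)
       = y^3 + (4) y^2 + (-8) y + (-81).
Simplifying: h(y) = y^3 + 4*y^2 - 8*y - 81.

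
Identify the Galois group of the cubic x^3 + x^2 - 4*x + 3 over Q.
Gal(K/Q) = S_3 (symmetric group of order 6)

Compute the discriminant of x^3 + (1)*x^2 + (-4)*x + (3): Δ = -199. Since Δ is not a rational square, the Galois group is not contained in A_3; it must be the full S_3 (irreducibility of the cubic rules out anything smaller).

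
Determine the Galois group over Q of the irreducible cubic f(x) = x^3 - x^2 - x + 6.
Gal(K/Q) = S_3 (symmetric group of order 6)

Compute the discriminant of x^3 + (-1)*x^2 + (-1)*x + (6): Δ = -835. Since Δ is not a rational square, the Galois group is not contained in A_3; it must be the full S_3 (irreducibility of the cubic rules out anything smaller).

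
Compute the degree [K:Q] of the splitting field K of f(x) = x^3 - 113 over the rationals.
[K:Q] = 6

x^3 - 113 has one real root r = 113^(1/3) and two complex roots r*zeta_3, r*zeta_3^2 where zeta_3 = e^(2*pi*i/3). The splitting field is Q(r, zeta_3). [Q(r):Q] = 3 and [Q(zeta_3):Q] = 2 with gcd = 1, so [Q(r, zeta_3):Q] = 3 * 2 = 6.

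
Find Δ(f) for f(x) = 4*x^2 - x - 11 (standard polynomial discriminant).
Δ = 177

For a quadratic a x^2 + b x + c the discriminant is Δ = b^2 - 4ac = (-1)^2 - 4*(4)*(-11) = 1 - (-176) = 177.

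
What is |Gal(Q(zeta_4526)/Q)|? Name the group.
|Gal(Q(zeta_4526)/Q)| = phi(4526) = 2160; group ≅ (Z/4526Z)^* ≅ Z/30Z × Z/72Z

The n-th cyclotomic polynomial Φ_4526(x) is the minimal polynomial of zeta_4526 over Q and has degree phi(4526) = 2160. So Q(zeta_4526) is a degree-2160 Galois extension with Galois group (Z/4526Z)^*. By CRT, (Z/4526Z)^* ≅ (Z/2Z)^* × (Z/31Z)^* × (Z/73Z)^*. Each prime-power unit group is (Z/2Z)^* ≅ trivial group (order 1); (Z/31Z)^* ≅ Z/30Z; (Z/73Z)^* ≅ Z/72Z. Hence Gal(Q(zeta_4526)/Q) ≅ Z/30Z × Z/72Z.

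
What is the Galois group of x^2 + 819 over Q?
Gal(K/Q) = Z/2Z (cyclic of order 2)

x^2 + 819 is irreducible over Q since -819 is not a rational square. The splitting field Q(sqrt(-819)) has degree 2 over Q, and its unique nontrivial automorphism is sqrt(-819) ↦ -sqrt(-819). Hence Gal(Q(sqrt(-819))/Q) = Z/2Z.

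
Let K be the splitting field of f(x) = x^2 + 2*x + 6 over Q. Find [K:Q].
[K:Q] = 2

The discriminant of x^2 + (2)*x + (6) is b^2 - 4c = 4 - (24) = -20. Since -20 is not a perfect square in Q, the polynomial is irreducible over Q. Its two roots generate a degree-2 extension, so [K:Q] = 2.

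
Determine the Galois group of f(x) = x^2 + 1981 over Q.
Gal(K/Q) = Z/2Z (cyclic of order 2)

x^2 + 1981 is irreducible over Q since -1981 is not a rational square. The splitting field Q(sqrt(-1981)) has degree 2 over Q, and its unique nontrivial automorphism is sqrt(-1981) ↦ -sqrt(-1981). Hence Gal(Q(sqrt(-1981))/Q) = Z/2Z.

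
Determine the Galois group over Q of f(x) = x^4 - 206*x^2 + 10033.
Gal(K/Q) = V_4 (Klein four-group, Z/2Z × Z/2Z)

f factors as (x^2 - 127)(x^2 - 79), so the splitting field is K = Q(sqrt(127), sqrt(79)). The elements 127, 79, 10033 are all non-squares in Q, so sqrt(127) and sqrt(79) generate independent quadratic extensions. Thus [K:Q] = 4 and Gal(K/Q) is generated by the two order-2 automorphisms sqrt(127) ↦ -sqrt(127) and sqrt(79) ↦ -sqrt(79), giving V_4.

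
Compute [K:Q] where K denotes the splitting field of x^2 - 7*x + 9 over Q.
[K:Q] = 2

The discriminant of x^2 + (-7)*x + (9) is b^2 - 4c = 49 - (36) = 13. Since 13 is not a perfect square in Q, the polynomial is irreducible over Q. Its two roots generate a degree-2 extension, so [K:Q] = 2.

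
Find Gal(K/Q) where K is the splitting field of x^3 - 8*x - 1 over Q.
Gal(K/Q) = S_3 (symmetric group of order 6)

Compute the discriminant of x^3 + (0)*x^2 + (-8)*x + (-1): Δ = 2021. Since Δ is not a rational square, the Galois group is not contained in A_3; it must be the full S_3 (irreducibility of the cubic rules out anything smaller).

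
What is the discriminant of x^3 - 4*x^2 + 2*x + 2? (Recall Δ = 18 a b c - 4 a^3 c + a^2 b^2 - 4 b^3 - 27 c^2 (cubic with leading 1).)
Δ = 148

For x^3 + a x^2 + b x + c the discriminant is Δ = 18 a b c - 4 a^3 c + a^2 b^2 - 4 b^3 - 27 c^2.
Plug a = -4, b = 2, c = 2:
  18*(-4)*(2)*(2) - 4*(-4)^3*(2) + (-4)^2*(2)^2 - 4*(2)^3 - 27*(2)^2
  = -288 + (512) + 64 + (-32) + (-108)
  = 148.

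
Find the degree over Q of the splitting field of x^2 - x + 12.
[K:Q] = 2

The discriminant of x^2 + (-1)*x + (12) is b^2 - 4c = 1 - (48) = -47. Since -47 is not a perfect square in Q, the polynomial is irreducible over Q. Its two roots generate a degree-2 extension, so [K:Q] = 2.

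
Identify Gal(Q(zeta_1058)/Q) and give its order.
|Gal(Q(zeta_1058)/Q)| = phi(1058) = 506; group ≅ (Z/1058Z)^* ≅ Z/506Z

The n-th cyclotomic polynomial Φ_1058(x) is the minimal polynomial of zeta_1058 over Q and has degree phi(1058) = 506. So Q(zeta_1058) is a degree-506 Galois extension with Galois group (Z/1058Z)^*. By CRT, (Z/1058Z)^* ≅ (Z/2Z)^* × (Z/529Z)^*. Each prime-power unit group is (Z/2Z)^* ≅ trivial group (order 1); (Z/529Z)^* ≅ Z/506Z. Hence Gal(Q(zeta_1058)/Q) ≅ Z/506Z.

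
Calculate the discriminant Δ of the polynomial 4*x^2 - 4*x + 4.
Δ = -48

For a quadratic a x^2 + b x + c the discriminant is Δ = b^2 - 4ac = (-4)^2 - 4*(4)*(4) = 16 - (64) = -48.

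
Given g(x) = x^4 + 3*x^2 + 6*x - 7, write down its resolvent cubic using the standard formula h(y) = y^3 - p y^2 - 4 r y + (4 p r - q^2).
h(y) = y^3 - 3*y^2 + 28*y - 120

Identify coefficients: p = 3, q = 6, r = -7.
Plug into h(y) = y^3 - p y^2 - 4 r y + (4 p r - q^2):
  h(y) = y^3 - (3) y^2 - 4*(-7) y + (4*(3)*(-7) - (6)^2)
       = y^3 + (-3) y^2 + (28) y + (-120).
Simplifying: h(y) = y^3 - 3*y^2 + 28*y - 120.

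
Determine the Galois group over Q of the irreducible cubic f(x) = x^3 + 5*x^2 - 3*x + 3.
Gal(K/Q) = S_3 (symmetric group of order 6)

Compute the discriminant of x^3 + (5)*x^2 + (-3)*x + (3): Δ = -2220. Since Δ is not a rational square, the Galois group is not contained in A_3; it must be the full S_3 (irreducibility of the cubic rules out anything smaller).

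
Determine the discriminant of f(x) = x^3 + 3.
Δ = -243

For x^3 + a x^2 + b x + c the discriminant is Δ = 18 a b c - 4 a^3 c + a^2 b^2 - 4 b^3 - 27 c^2.
Plug a = 0, b = 0, c = 3:
  18*(0)*(0)*(3) - 4*(0)^3*(3) + (0)^2*(0)^2 - 4*(0)^3 - 27*(3)^2
  = 0 + (0) + 0 + (0) + (-243)
  = -243.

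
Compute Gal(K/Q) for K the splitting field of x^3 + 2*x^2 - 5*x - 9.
Gal(K/Q) = S_3 (symmetric group of order 6)

Compute the discriminant of x^3 + (2)*x^2 + (-5)*x + (-9): Δ = 321. Since Δ is not a rational square, the Galois group is not contained in A_3; it must be the full S_3 (irreducibility of the cubic rules out anything smaller).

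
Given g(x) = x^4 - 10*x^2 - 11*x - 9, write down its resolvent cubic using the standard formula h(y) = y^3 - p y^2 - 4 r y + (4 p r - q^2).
h(y) = y^3 + 10*y^2 + 36*y + 239

Identify coefficients: p = -10, q = -11, r = -9.
Plug into h(y) = y^3 - p y^2 - 4 r y + (4 p r - q^2):
  h(y) = y^3 - (-10) y^2 - 4*(-9) y + (4*(-10)*(-9) - (-11)^2)
       = y^3 + (10) y^2 + (36) y + (239).
Simplifying: h(y) = y^3 + 10*y^2 + 36*y + 239.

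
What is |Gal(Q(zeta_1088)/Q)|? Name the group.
|Gal(Q(zeta_1088)/Q)| = phi(1088) = 512; group ≅ (Z/1088Z)^* ≅ Z/2Z × Z/16Z × Z/16Z

The n-th cyclotomic polynomial Φ_1088(x) is the minimal polynomial of zeta_1088 over Q and has degree phi(1088) = 512. So Q(zeta_1088) is a degree-512 Galois extension with Galois group (Z/1088Z)^*. By CRT, (Z/1088Z)^* ≅ (Z/64Z)^* × (Z/17Z)^*. Each prime-power unit group is (Z/64Z)^* ≅ Z/2Z × Z/16Z; (Z/17Z)^* ≅ Z/16Z. Hence Gal(Q(zeta_1088)/Q) ≅ Z/2Z × Z/16Z × Z/16Z.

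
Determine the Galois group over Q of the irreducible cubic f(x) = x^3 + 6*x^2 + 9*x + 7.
Gal(K/Q) = S_3 (symmetric group of order 6)

Compute the discriminant of x^3 + (6)*x^2 + (9)*x + (7): Δ = -567. Since Δ is not a rational square, the Galois group is not contained in A_3; it must be the full S_3 (irreducibility of the cubic rules out anything smaller).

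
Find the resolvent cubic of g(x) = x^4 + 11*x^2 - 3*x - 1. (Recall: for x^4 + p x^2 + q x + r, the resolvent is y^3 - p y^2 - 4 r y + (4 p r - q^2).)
h(y) = y^3 - 11*y^2 + 4*y - 53

Identify coefficients: p = 11, q = -3, r = -1.
Plug into h(y) = y^3 - p y^2 - 4 r y + (4 p r - q^2):
  h(y) = y^3 - (11) y^2 - 4*(-1) y + (4*(11)*(-1) - (-3)^2)
       = y^3 + (-11) y^2 + (4) y + (-53).
Simplifying: h(y) = y^3 - 11*y^2 + 4*y - 53.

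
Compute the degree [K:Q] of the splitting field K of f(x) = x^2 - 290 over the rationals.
[K:Q] = 2

The polynomial x^2 - 290 is irreducible over Q since 290 is not a perfect square. Its splitting field is Q(sqrt(290)), which has degree 2 over Q.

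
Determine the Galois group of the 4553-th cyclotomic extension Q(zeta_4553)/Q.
|Gal(Q(zeta_4553)/Q)| = phi(4553) = 4368; group ≅ (Z/4553Z)^* ≅ Z/28Z × Z/156Z

The n-th cyclotomic polynomial Φ_4553(x) is the minimal polynomial of zeta_4553 over Q and has degree phi(4553) = 4368. So Q(zeta_4553) is a degree-4368 Galois extension with Galois group (Z/4553Z)^*. By CRT, (Z/4553Z)^* ≅ (Z/29Z)^* × (Z/157Z)^*. Each prime-power unit group is (Z/29Z)^* ≅ Z/28Z; (Z/157Z)^* ≅ Z/156Z. Hence Gal(Q(zeta_4553)/Q) ≅ Z/28Z × Z/156Z.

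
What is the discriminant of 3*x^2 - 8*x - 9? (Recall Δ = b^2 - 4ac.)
Δ = 172

For a quadratic a x^2 + b x + c the discriminant is Δ = b^2 - 4ac = (-8)^2 - 4*(3)*(-9) = 64 - (-108) = 172.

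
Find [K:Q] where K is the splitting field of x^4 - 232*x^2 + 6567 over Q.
[K:Q] = 4

f factors as (x^2 - 33)(x^2 - 199); the splitting field is K = Q(sqrt(33), sqrt(199)). Since 33, 199, and 6567 are all non-squares in Q, the three subfields Q(sqrt(33)), Q(sqrt(199)), Q(sqrt(6567)) are distinct degree-2 extensions, so [K:Q] = 4 (Klein four Galois group).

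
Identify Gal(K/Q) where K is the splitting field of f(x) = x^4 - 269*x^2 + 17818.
Gal(K/Q) = V_4 (Klein four-group, Z/2Z × Z/2Z)

f factors as (x^2 - 118)(x^2 - 151), so the splitting field is K = Q(sqrt(118), sqrt(151)). The elements 118, 151, 17818 are all non-squares in Q, so sqrt(118) and sqrt(151) generate independent quadratic extensions. Thus [K:Q] = 4 and Gal(K/Q) is generated by the two order-2 automorphisms sqrt(118) ↦ -sqrt(118) and sqrt(151) ↦ -sqrt(151), giving V_4.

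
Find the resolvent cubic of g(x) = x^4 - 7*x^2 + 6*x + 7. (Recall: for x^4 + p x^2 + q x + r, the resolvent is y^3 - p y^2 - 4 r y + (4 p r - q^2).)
h(y) = y^3 + 7*y^2 - 28*y - 232

Identify coefficients: p = -7, q = 6, r = 7.
Plug into h(y) = y^3 - p y^2 - 4 r y + (4 p r - q^2):
  h(y) = y^3 - (-7) y^2 - 4*(7) y + (4*(-7)*(7) - (6)^2)
       = y^3 + (7) y^2 + (-28) y + (-232).
Simplifying: h(y) = y^3 + 7*y^2 - 28*y - 232.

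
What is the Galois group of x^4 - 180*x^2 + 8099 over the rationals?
Gal(K/Q) = V_4 (Klein four-group, Z/2Z × Z/2Z)

f factors as (x^2 - 89)(x^2 - 91), so the splitting field is K = Q(sqrt(89), sqrt(91)). The elements 89, 91, 8099 are all non-squares in Q, so sqrt(89) and sqrt(91) generate independent quadratic extensions. Thus [K:Q] = 4 and Gal(K/Q) is generated by the two order-2 automorphisms sqrt(89) ↦ -sqrt(89) and sqrt(91) ↦ -sqrt(91), giving V_4.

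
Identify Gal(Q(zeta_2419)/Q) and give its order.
|Gal(Q(zeta_2419)/Q)| = phi(2419) = 2320; group ≅ (Z/2419Z)^* ≅ Z/40Z × Z/58Z

The n-th cyclotomic polynomial Φ_2419(x) is the minimal polynomial of zeta_2419 over Q and has degree phi(2419) = 2320. So Q(zeta_2419) is a degree-2320 Galois extension with Galois group (Z/2419Z)^*. By CRT, (Z/2419Z)^* ≅ (Z/41Z)^* × (Z/59Z)^*. Each prime-power unit group is (Z/41Z)^* ≅ Z/40Z; (Z/59Z)^* ≅ Z/58Z. Hence Gal(Q(zeta_2419)/Q) ≅ Z/40Z × Z/58Z.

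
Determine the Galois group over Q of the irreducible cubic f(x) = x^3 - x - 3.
Gal(K/Q) = S_3 (symmetric group of order 6)

Compute the discriminant of x^3 + (0)*x^2 + (-1)*x + (-3): Δ = -239. Since Δ is not a rational square, the Galois group is not contained in A_3; it must be the full S_3 (irreducibility of the cubic rules out anything smaller).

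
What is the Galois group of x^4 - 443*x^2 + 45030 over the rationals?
Gal(K/Q) = V_4 (Klein four-group, Z/2Z × Z/2Z)

f factors as (x^2 - 158)(x^2 - 285), so the splitting field is K = Q(sqrt(158), sqrt(285)). The elements 158, 285, 45030 are all non-squares in Q, so sqrt(158) and sqrt(285) generate independent quadratic extensions. Thus [K:Q] = 4 and Gal(K/Q) is generated by the two order-2 automorphisms sqrt(158) ↦ -sqrt(158) and sqrt(285) ↦ -sqrt(285), giving V_4.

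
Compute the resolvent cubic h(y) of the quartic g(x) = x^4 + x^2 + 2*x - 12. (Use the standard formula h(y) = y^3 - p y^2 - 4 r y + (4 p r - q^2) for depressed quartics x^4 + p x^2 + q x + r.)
h(y) = y^3 - y^2 + 48*y - 52

Identify coefficients: p = 1, q = 2, r = -12.
Plug into h(y) = y^3 - p y^2 - 4 r y + (4 p r - q^2):
  h(y) = y^3 - (1) y^2 - 4*(-12) y + (4*(1)*(-12) - (2)^2)
       = y^3 + (-1) y^2 + (48) y + (-52).
Simplifying: h(y) = y^3 - y^2 + 48*y - 52.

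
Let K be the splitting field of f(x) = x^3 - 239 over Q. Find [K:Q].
[K:Q] = 6

x^3 - 239 has one real root r = 239^(1/3) and two complex roots r*zeta_3, r*zeta_3^2 where zeta_3 = e^(2*pi*i/3). The splitting field is Q(r, zeta_3). [Q(r):Q] = 3 and [Q(zeta_3):Q] = 2 with gcd = 1, so [Q(r, zeta_3):Q] = 3 * 2 = 6.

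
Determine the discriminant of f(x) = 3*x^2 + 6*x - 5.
Δ = 96

For a quadratic a x^2 + b x + c the discriminant is Δ = b^2 - 4ac = (6)^2 - 4*(3)*(-5) = 36 - (-60) = 96.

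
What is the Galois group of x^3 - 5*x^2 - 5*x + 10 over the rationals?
Gal(K/Q) = S_3 (symmetric group of order 6)

Compute the discriminant of x^3 + (-5)*x^2 + (-5)*x + (10): Δ = 7925. Since Δ is not a rational square, the Galois group is not contained in A_3; it must be the full S_3 (irreducibility of the cubic rules out anything smaller).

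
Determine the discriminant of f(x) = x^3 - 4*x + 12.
Δ = -3632

For a depressed cubic x^3 + p x + q the discriminant is Δ = -4 p^3 - 27 q^2 = -4*(-4)^3 - 27*(12)^2 = 256 - 3888 = -3632.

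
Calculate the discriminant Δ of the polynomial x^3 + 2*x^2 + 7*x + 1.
Δ = -983

For x^3 + a x^2 + b x + c the discriminant is Δ = 18 a b c - 4 a^3 c + a^2 b^2 - 4 b^3 - 27 c^2.
Plug a = 2, b = 7, c = 1:
  18*(2)*(7)*(1) - 4*(2)^3*(1) + (2)^2*(7)^2 - 4*(7)^3 - 27*(1)^2
  = 252 + (-32) + 196 + (-1372) + (-27)
  = -983.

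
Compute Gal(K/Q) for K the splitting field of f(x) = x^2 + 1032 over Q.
Gal(K/Q) = Z/2Z (cyclic of order 2)

x^2 + 1032 is irreducible over Q since -1032 is not a rational square. The splitting field Q(sqrt(-1032)) has degree 2 over Q, and its unique nontrivial automorphism is sqrt(-1032) ↦ -sqrt(-1032). Hence Gal(Q(sqrt(-1032))/Q) = Z/2Z.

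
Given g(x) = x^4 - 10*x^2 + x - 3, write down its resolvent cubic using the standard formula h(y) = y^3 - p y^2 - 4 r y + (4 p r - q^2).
h(y) = y^3 + 10*y^2 + 12*y + 119

Identify coefficients: p = -10, q = 1, r = -3.
Plug into h(y) = y^3 - p y^2 - 4 r y + (4 p r - q^2):
  h(y) = y^3 - (-10) y^2 - 4*(-3) y + (4*(-10)*(-3) - (1)^2)
       = y^3 + (10) y^2 + (12) y + (119).
Simplifying: h(y) = y^3 + 10*y^2 + 12*y + 119.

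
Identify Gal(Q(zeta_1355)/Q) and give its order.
|Gal(Q(zeta_1355)/Q)| = phi(1355) = 1080; group ≅ (Z/1355Z)^* ≅ Z/4Z × Z/270Z

The n-th cyclotomic polynomial Φ_1355(x) is the minimal polynomial of zeta_1355 over Q and has degree phi(1355) = 1080. So Q(zeta_1355) is a degree-1080 Galois extension with Galois group (Z/1355Z)^*. By CRT, (Z/1355Z)^* ≅ (Z/5Z)^* × (Z/271Z)^*. Each prime-power unit group is (Z/5Z)^* ≅ Z/4Z; (Z/271Z)^* ≅ Z/270Z. Hence Gal(Q(zeta_1355)/Q) ≅ Z/4Z × Z/270Z.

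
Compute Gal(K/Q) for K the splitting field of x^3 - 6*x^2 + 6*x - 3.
Gal(K/Q) = S_3 (symmetric group of order 6)

Compute the discriminant of x^3 + (-6)*x^2 + (6)*x + (-3): Δ = -459. Since Δ is not a rational square, the Galois group is not contained in A_3; it must be the full S_3 (irreducibility of the cubic rules out anything smaller).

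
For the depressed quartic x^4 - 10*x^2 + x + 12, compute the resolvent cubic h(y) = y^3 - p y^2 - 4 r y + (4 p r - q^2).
h(y) = y^3 + 10*y^2 - 48*y - 481

Identify coefficients: p = -10, q = 1, r = 12.
Plug into h(y) = y^3 - p y^2 - 4 r y + (4 p r - q^2):
  h(y) = y^3 - (-10) y^2 - 4*(12) y + (4*(-10)*(12) - (1)^2)
       = y^3 + (10) y^2 + (-48) y + (-481).
Simplifying: h(y) = y^3 + 10*y^2 - 48*y - 481.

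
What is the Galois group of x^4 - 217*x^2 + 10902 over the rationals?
Gal(K/Q) = V_4 (Klein four-group, Z/2Z × Z/2Z)

f factors as (x^2 - 79)(x^2 - 138), so the splitting field is K = Q(sqrt(79), sqrt(138)). The elements 79, 138, 10902 are all non-squares in Q, so sqrt(79) and sqrt(138) generate independent quadratic extensions. Thus [K:Q] = 4 and Gal(K/Q) is generated by the two order-2 automorphisms sqrt(79) ↦ -sqrt(79) and sqrt(138) ↦ -sqrt(138), giving V_4.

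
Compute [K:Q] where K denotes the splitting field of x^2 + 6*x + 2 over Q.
[K:Q] = 2

The discriminant of x^2 + (6)*x + (2) is b^2 - 4c = 36 - (8) = 28. Since 28 is not a perfect square in Q, the polynomial is irreducible over Q. Its two roots generate a degree-2 extension, so [K:Q] = 2.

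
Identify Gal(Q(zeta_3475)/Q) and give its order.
|Gal(Q(zeta_3475)/Q)| = phi(3475) = 2760; group ≅ (Z/3475Z)^* ≅ Z/20Z × Z/138Z

The n-th cyclotomic polynomial Φ_3475(x) is the minimal polynomial of zeta_3475 over Q and has degree phi(3475) = 2760. So Q(zeta_3475) is a degree-2760 Galois extension with Galois group (Z/3475Z)^*. By CRT, (Z/3475Z)^* ≅ (Z/25Z)^* × (Z/139Z)^*. Each prime-power unit group is (Z/25Z)^* ≅ Z/20Z; (Z/139Z)^* ≅ Z/138Z. Hence Gal(Q(zeta_3475)/Q) ≅ Z/20Z × Z/138Z.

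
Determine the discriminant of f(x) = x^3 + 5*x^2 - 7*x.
Δ = 2597

For x^3 + a x^2 + b x + c the discriminant is Δ = 18 a b c - 4 a^3 c + a^2 b^2 - 4 b^3 - 27 c^2.
Plug a = 5, b = -7, c = 0:
  18*(5)*(-7)*(0) - 4*(5)^3*(0) + (5)^2*(-7)^2 - 4*(-7)^3 - 27*(0)^2
  = 0 + (0) + 1225 + (1372) + (0)
  = 2597.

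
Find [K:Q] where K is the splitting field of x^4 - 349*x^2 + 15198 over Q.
[K:Q] = 4

f factors as (x^2 - 298)(x^2 - 51); the splitting field is K = Q(sqrt(298), sqrt(51)). Since 298, 51, and 15198 are all non-squares in Q, the three subfields Q(sqrt(298)), Q(sqrt(51)), Q(sqrt(15198)) are distinct degree-2 extensions, so [K:Q] = 4 (Klein four Galois group).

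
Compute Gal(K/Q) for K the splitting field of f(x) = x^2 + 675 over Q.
Gal(K/Q) = Z/2Z (cyclic of order 2)

x^2 + 675 is irreducible over Q since -675 is not a rational square. The splitting field Q(sqrt(-675)) has degree 2 over Q, and its unique nontrivial automorphism is sqrt(-675) ↦ -sqrt(-675). Hence Gal(Q(sqrt(-675))/Q) = Z/2Z.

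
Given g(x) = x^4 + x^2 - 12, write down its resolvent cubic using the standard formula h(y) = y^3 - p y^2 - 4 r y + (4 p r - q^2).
h(y) = y^3 - y^2 + 48*y - 48

Identify coefficients: p = 1, q = 0, r = -12.
Plug into h(y) = y^3 - p y^2 - 4 r y + (4 p r - q^2):
  h(y) = y^3 - (1) y^2 - 4*(-12) y + (4*(1)*(-12) - (0)^2)
       = y^3 + (-1) y^2 + (48) y + (-48).
Simplifying: h(y) = y^3 - y^2 + 48*y - 48.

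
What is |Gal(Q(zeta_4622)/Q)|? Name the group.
|Gal(Q(zeta_4622)/Q)| = phi(4622) = 2310; group ≅ (Z/4622Z)^* ≅ Z/2310Z

The n-th cyclotomic polynomial Φ_4622(x) is the minimal polynomial of zeta_4622 over Q and has degree phi(4622) = 2310. So Q(zeta_4622) is a degree-2310 Galois extension with Galois group (Z/4622Z)^*. By CRT, (Z/4622Z)^* ≅ (Z/2Z)^* × (Z/2311Z)^*. Each prime-power unit group is (Z/2Z)^* ≅ trivial group (order 1); (Z/2311Z)^* ≅ Z/2310Z. Hence Gal(Q(zeta_4622)/Q) ≅ Z/2310Z.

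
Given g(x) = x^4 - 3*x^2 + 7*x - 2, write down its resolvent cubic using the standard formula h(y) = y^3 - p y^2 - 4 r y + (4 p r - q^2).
h(y) = y^3 + 3*y^2 + 8*y - 25

Identify coefficients: p = -3, q = 7, r = -2.
Plug into h(y) = y^3 - p y^2 - 4 r y + (4 p r - q^2):
  h(y) = y^3 - (-3) y^2 - 4*(-2) y + (4*(-3)*(-2) - (7)^2)
       = y^3 + (3) y^2 + (8) y + (-25).
Simplifying: h(y) = y^3 + 3*y^2 + 8*y - 25.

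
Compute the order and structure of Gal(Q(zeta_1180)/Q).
|Gal(Q(zeta_1180)/Q)| = phi(1180) = 464; group ≅ (Z/1180Z)^* ≅ Z/2Z × Z/4Z × Z/58Z

The n-th cyclotomic polynomial Φ_1180(x) is the minimal polynomial of zeta_1180 over Q and has degree phi(1180) = 464. So Q(zeta_1180) is a degree-464 Galois extension with Galois group (Z/1180Z)^*. By CRT, (Z/1180Z)^* ≅ (Z/4Z)^* × (Z/5Z)^* × (Z/59Z)^*. Each prime-power unit group is (Z/4Z)^* ≅ Z/2Z; (Z/5Z)^* ≅ Z/4Z; (Z/59Z)^* ≅ Z/58Z. Hence Gal(Q(zeta_1180)/Q) ≅ Z/2Z × Z/4Z × Z/58Z.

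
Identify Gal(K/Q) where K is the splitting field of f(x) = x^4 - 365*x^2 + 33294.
Gal(K/Q) = V_4 (Klein four-group, Z/2Z × Z/2Z)

f factors as (x^2 - 186)(x^2 - 179), so the splitting field is K = Q(sqrt(186), sqrt(179)). The elements 186, 179, 33294 are all non-squares in Q, so sqrt(186) and sqrt(179) generate independent quadratic extensions. Thus [K:Q] = 4 and Gal(K/Q) is generated by the two order-2 automorphisms sqrt(186) ↦ -sqrt(186) and sqrt(179) ↦ -sqrt(179), giving V_4.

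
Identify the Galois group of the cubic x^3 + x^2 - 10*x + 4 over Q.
Gal(K/Q) = S_3 (symmetric group of order 6)

Compute the discriminant of x^3 + (1)*x^2 + (-10)*x + (4): Δ = 2932. Since Δ is not a rational square, the Galois group is not contained in A_3; it must be the full S_3 (irreducibility of the cubic rules out anything smaller).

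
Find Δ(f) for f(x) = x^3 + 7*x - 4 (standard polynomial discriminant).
Δ = -1804

For x^3 + a x^2 + b x + c the discriminant is Δ = 18 a b c - 4 a^3 c + a^2 b^2 - 4 b^3 - 27 c^2.
Plug a = 0, b = 7, c = -4:
  18*(0)*(7)*(-4) - 4*(0)^3*(-4) + (0)^2*(7)^2 - 4*(7)^3 - 27*(-4)^2
  = 0 + (0) + 0 + (-1372) + (-432)
  = -1804.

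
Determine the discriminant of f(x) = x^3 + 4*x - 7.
Δ = -1579

For a depressed cubic x^3 + p x + q the discriminant is Δ = -4 p^3 - 27 q^2 = -4*(4)^3 - 27*(-7)^2 = -256 - 1323 = -1579.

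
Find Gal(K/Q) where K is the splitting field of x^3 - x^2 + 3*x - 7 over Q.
Gal(K/Q) = S_3 (symmetric group of order 6)

Compute the discriminant of x^3 + (-1)*x^2 + (3)*x + (-7): Δ = -1072. Since Δ is not a rational square, the Galois group is not contained in A_3; it must be the full S_3 (irreducibility of the cubic rules out anything smaller).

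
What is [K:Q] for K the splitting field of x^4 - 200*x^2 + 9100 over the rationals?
[K:Q] = 4

f factors as (x^2 - 130)(x^2 - 70); the splitting field is K = Q(sqrt(130), sqrt(70)). Since 130, 70, and 9100 are all non-squares in Q, the three subfields Q(sqrt(130)), Q(sqrt(70)), Q(sqrt(9100)) are distinct degree-2 extensions, so [K:Q] = 4 (Klein four Galois group).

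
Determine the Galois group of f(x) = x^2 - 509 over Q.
Gal(K/Q) = Z/2Z (cyclic of order 2)

x^2 - 509 is irreducible over Q since 509 is not a rational square. The splitting field Q(sqrt(509)) has degree 2 over Q, and its unique nontrivial automorphism is sqrt(509) ↦ -sqrt(509). Hence Gal(Q(sqrt(509))/Q) = Z/2Z.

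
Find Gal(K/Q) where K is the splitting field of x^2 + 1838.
Gal(K/Q) = Z/2Z (cyclic of order 2)

x^2 + 1838 is irreducible over Q since -1838 is not a rational square. The splitting field Q(sqrt(-1838)) has degree 2 over Q, and its unique nontrivial automorphism is sqrt(-1838) ↦ -sqrt(-1838). Hence Gal(Q(sqrt(-1838))/Q) = Z/2Z.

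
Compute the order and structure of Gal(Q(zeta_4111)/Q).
|Gal(Q(zeta_4111)/Q)| = phi(4111) = 4110; group ≅ (Z/4111Z)^* ≅ Z/4110Z

The n-th cyclotomic polynomial Φ_4111(x) is the minimal polynomial of zeta_4111 over Q and has degree phi(4111) = 4110. So Q(zeta_4111) is a degree-4110 Galois extension with Galois group (Z/4111Z)^*. (Z/4111Z)^* is cyclic since 4111 is an odd prime power (or 4). Hence Gal(Q(zeta_4111)/Q) ≅ Z/4110Z.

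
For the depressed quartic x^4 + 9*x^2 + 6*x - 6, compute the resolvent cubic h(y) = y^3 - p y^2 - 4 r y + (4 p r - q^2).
h(y) = y^3 - 9*y^2 + 24*y - 252

Identify coefficients: p = 9, q = 6, r = -6.
Plug into h(y) = y^3 - p y^2 - 4 r y + (4 p r - q^2):
  h(y) = y^3 - (9) y^2 - 4*(-6) y + (4*(9)*(-6) - (6)^2)
       = y^3 + (-9) y^2 + (24) y + (-252).
Simplifying: h(y) = y^3 - 9*y^2 + 24*y - 252.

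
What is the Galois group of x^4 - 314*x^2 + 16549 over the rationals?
Gal(K/Q) = V_4 (Klein four-group, Z/2Z × Z/2Z)

f factors as (x^2 - 247)(x^2 - 67), so the splitting field is K = Q(sqrt(247), sqrt(67)). The elements 247, 67, 16549 are all non-squares in Q, so sqrt(247) and sqrt(67) generate independent quadratic extensions. Thus [K:Q] = 4 and Gal(K/Q) is generated by the two order-2 automorphisms sqrt(247) ↦ -sqrt(247) and sqrt(67) ↦ -sqrt(67), giving V_4.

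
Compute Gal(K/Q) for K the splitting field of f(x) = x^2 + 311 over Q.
Gal(K/Q) = Z/2Z (cyclic of order 2)

x^2 + 311 is irreducible over Q since -311 is not a rational square. The splitting field Q(sqrt(-311)) has degree 2 over Q, and its unique nontrivial automorphism is sqrt(-311) ↦ -sqrt(-311). Hence Gal(Q(sqrt(-311))/Q) = Z/2Z.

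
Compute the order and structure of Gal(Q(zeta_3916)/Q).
|Gal(Q(zeta_3916)/Q)| = phi(3916) = 1760; group ≅ (Z/3916Z)^* ≅ Z/2Z × Z/10Z × Z/88Z

The n-th cyclotomic polynomial Φ_3916(x) is the minimal polynomial of zeta_3916 over Q and has degree phi(3916) = 1760. So Q(zeta_3916) is a degree-1760 Galois extension with Galois group (Z/3916Z)^*. By CRT, (Z/3916Z)^* ≅ (Z/4Z)^* × (Z/11Z)^* × (Z/89Z)^*. Each prime-power unit group is (Z/4Z)^* ≅ Z/2Z; (Z/11Z)^* ≅ Z/10Z; (Z/89Z)^* ≅ Z/88Z. Hence Gal(Q(zeta_3916)/Q) ≅ Z/2Z × Z/10Z × Z/88Z.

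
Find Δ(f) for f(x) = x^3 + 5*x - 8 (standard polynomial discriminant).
Δ = -2228

For a depressed cubic x^3 + p x + q the discriminant is Δ = -4 p^3 - 27 q^2 = -4*(5)^3 - 27*(-8)^2 = -500 - 1728 = -2228.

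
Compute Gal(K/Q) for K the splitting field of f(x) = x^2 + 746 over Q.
Gal(K/Q) = Z/2Z (cyclic of order 2)

x^2 + 746 is irreducible over Q since -746 is not a rational square. The splitting field Q(sqrt(-746)) has degree 2 over Q, and its unique nontrivial automorphism is sqrt(-746) ↦ -sqrt(-746). Hence Gal(Q(sqrt(-746))/Q) = Z/2Z.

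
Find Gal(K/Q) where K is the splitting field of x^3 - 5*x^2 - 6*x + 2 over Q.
Gal(K/Q) = S_3 (symmetric group of order 6)

Compute the discriminant of x^3 + (-5)*x^2 + (-6)*x + (2): Δ = 3736. Since Δ is not a rational square, the Galois group is not contained in A_3; it must be the full S_3 (irreducibility of the cubic rules out anything smaller).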